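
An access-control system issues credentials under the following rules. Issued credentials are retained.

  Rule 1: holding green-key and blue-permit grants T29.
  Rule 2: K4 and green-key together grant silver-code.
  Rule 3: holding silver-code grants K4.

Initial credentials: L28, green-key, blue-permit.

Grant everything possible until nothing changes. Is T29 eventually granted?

Yes

Holding green-key and blue-permit grants T29 (Rule 1).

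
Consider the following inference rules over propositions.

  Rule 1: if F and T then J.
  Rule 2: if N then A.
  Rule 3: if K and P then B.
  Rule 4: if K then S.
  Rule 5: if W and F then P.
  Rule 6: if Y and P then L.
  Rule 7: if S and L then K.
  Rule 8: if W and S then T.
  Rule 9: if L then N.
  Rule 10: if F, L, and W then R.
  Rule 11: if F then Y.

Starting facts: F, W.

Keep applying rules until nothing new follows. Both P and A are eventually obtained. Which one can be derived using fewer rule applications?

P: From W and F, Rule 5 gives P. [1 rule application]
A: From W and F, Rule 5 gives P. F holds, so Y follows (Rule 11). Y and P hold, so L follows (Rule 6). L holds, so N follows (Rule 9). N holds, so A follows (Rule 2). [5 rule applications]
P needs fewer.

P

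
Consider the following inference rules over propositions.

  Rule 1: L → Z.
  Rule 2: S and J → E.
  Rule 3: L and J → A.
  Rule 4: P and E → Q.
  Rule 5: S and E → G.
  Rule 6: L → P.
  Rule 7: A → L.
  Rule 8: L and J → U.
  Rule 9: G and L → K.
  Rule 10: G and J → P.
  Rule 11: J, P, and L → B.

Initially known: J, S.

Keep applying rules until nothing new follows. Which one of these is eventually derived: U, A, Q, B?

From S and J, Rule 2 gives E.
S and E hold, so G follows (Rule 5).
G and J hold, so P follows (Rule 10).
From P and E, Rule 4 gives Q.
B would need J, P, and L (Rule 11), but L is never established. U would need L and J (Rule 8), but L is never established. A would need L and J (Rule 3), but L is never established.

Q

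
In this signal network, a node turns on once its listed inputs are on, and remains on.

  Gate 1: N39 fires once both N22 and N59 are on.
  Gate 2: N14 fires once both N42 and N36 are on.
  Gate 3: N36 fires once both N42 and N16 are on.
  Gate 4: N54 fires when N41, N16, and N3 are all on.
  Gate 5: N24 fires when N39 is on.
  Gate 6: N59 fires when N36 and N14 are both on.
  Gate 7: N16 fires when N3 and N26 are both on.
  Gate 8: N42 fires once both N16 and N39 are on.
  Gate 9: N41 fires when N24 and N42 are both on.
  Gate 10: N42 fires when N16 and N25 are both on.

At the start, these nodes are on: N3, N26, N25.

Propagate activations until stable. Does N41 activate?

No

N41 would need N24 and N42 (Gate 9), but N24 never turns on.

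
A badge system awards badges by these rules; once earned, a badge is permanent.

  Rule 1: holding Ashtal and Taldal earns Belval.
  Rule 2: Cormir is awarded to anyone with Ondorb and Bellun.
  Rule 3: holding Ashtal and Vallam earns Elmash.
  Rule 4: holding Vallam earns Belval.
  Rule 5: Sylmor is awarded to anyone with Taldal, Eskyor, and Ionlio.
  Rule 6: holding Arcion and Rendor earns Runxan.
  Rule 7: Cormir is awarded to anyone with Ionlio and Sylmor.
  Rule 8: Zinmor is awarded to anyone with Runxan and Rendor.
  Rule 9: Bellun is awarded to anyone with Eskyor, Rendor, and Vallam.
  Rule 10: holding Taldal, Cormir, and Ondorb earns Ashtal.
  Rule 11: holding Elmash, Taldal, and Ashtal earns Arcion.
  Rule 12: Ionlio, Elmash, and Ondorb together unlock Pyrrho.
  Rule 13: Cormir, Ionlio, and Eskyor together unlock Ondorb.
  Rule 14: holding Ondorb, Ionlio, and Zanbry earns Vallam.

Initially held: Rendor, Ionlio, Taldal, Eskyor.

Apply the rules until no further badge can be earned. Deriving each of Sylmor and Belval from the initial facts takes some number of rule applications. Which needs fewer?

Sylmor

Sylmor: With Taldal, Eskyor, and Ionlio, Sylmor is earned (Rule 5). [1 rule application]
Belval: With Taldal, Eskyor, and Ionlio, Sylmor is earned (Rule 5). With Ionlio and Sylmor, Cormir is earned (Rule 7). With Cormir, Ionlio, and Eskyor, Ondorb is earned (Rule 13). With Taldal, Cormir, and Ondorb, Ashtal is earned (Rule 10). With Ashtal and Taldal, Belval is earned (Rule 1). [5 rule applications]
Sylmor needs fewer.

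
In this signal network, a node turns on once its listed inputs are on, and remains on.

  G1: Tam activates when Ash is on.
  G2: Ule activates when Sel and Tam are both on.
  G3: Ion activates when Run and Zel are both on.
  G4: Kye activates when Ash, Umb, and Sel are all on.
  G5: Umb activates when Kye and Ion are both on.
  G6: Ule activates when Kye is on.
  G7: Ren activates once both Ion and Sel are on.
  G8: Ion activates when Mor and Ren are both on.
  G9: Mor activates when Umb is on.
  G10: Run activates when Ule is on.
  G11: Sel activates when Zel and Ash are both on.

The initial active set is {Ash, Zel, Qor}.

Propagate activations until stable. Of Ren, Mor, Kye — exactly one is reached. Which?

Ash is on, so Tam activates (G1).
Zel and Ash are on, so Sel activates (G11).
Sel and Tam are on, so Ule activates (G2).
G10: Ule on → Run on.
G3: Run and Zel on → Ion on.
Ion and Sel are on, so Ren activates (G7).
Kye would need Ash, Umb, and Sel (G4), but Umb never turns on. Mor would need Umb (G9), but Umb never turns on.

Ren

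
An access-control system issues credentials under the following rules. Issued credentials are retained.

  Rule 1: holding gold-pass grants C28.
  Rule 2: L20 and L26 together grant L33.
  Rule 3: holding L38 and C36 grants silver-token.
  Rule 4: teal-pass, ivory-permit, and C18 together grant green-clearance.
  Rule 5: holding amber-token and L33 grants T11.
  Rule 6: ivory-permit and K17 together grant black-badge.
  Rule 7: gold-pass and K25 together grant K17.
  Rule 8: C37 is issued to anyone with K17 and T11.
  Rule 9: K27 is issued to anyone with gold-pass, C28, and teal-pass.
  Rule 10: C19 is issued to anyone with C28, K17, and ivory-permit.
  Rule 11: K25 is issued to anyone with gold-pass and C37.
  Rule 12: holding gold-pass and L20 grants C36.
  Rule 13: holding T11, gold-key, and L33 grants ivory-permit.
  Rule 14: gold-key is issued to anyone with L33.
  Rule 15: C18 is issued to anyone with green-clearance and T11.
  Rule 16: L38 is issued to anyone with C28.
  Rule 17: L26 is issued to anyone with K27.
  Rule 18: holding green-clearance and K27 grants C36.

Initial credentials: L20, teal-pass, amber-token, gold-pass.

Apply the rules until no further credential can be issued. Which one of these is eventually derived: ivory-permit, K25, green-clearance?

Holding gold-pass grants C28 (Rule 1).
Holding gold-pass, C28, and teal-pass grants K27 (Rule 9).
Holding K27 grants L26 (Rule 17).
Holding L20 and L26 grants L33 (Rule 2).
Holding amber-token and L33 grants T11 (Rule 5).
Holding L33 grants gold-key (Rule 14).
Holding T11, gold-key, and L33 grants ivory-permit (Rule 13).
green-clearance would need teal-pass, ivory-permit, and C18 (Rule 4), but C18 is never granted. K25 would need gold-pass and C37 (Rule 11), but C37 is never granted.

ivory-permit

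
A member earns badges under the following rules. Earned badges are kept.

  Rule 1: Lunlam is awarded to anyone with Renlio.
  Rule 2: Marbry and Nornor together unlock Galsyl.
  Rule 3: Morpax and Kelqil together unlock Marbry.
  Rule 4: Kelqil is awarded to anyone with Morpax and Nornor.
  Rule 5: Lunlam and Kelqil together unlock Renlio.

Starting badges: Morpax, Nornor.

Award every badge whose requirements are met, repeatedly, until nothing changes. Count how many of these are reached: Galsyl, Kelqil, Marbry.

With Morpax and Nornor, Kelqil is earned (Rule 4).
With Morpax and Kelqil, Marbry is earned (Rule 3).
With Marbry and Nornor, Galsyl is earned (Rule 2).
Galsyl: reached.
Kelqil: reached.
Marbry: reached.
All 3 are reached.

3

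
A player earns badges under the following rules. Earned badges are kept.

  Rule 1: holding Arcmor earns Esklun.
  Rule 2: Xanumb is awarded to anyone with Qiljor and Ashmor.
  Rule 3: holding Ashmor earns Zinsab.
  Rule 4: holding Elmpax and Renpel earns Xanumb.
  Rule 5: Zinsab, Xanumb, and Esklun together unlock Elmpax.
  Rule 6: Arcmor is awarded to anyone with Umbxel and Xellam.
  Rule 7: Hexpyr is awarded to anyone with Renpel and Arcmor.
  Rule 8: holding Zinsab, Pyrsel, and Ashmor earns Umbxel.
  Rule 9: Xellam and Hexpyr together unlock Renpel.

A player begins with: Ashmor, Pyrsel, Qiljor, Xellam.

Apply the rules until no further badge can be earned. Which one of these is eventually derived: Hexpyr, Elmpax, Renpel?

With Ashmor, Zinsab is earned (Rule 3).
With Qiljor and Ashmor, Xanumb is earned (Rule 2).
With Zinsab, Pyrsel, and Ashmor, Umbxel is earned (Rule 8).
With Umbxel and Xellam, Arcmor is earned (Rule 6).
With Arcmor, Esklun is earned (Rule 1).
With Zinsab, Xanumb, and Esklun, Elmpax is earned (Rule 5).
Renpel would need Xellam and Hexpyr (Rule 9), but Hexpyr is never earned. Hexpyr would need Renpel and Arcmor (Rule 7), but Renpel is never earned.

Elmpax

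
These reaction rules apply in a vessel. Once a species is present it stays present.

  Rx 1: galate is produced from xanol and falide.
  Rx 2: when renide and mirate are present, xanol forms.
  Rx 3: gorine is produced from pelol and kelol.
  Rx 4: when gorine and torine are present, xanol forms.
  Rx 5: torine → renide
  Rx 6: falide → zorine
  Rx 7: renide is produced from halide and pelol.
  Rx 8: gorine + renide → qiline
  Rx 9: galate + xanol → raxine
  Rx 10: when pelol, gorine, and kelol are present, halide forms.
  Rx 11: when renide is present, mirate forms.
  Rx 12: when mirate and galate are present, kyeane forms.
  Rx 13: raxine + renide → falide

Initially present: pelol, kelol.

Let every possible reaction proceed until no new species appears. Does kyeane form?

kyeane would need mirate and galate (Rx 12), but galate never forms.

No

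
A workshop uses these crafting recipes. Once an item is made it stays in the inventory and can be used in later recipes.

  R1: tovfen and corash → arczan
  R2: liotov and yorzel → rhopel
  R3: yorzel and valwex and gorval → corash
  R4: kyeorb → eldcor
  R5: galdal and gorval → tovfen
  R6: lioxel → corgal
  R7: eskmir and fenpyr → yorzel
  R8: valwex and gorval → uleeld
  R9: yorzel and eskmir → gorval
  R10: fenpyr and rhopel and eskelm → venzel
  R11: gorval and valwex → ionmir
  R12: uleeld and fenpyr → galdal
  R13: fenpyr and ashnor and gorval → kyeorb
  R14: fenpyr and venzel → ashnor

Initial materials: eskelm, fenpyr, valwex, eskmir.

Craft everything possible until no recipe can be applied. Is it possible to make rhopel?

No

rhopel would need liotov and yorzel (R2), but liotov is never obtained.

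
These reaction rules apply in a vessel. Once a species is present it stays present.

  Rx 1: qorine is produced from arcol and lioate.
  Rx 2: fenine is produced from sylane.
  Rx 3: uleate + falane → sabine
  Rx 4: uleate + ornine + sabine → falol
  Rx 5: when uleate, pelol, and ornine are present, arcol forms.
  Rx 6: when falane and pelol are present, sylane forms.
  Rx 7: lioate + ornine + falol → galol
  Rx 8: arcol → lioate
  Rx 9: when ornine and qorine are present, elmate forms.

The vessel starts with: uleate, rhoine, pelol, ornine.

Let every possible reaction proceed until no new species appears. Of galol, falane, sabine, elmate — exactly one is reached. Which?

elmate

uleate, pelol, and ornine present → arcol forms (Rx 5).
arcol present → lioate forms (Rx 8).
arcol and lioate present → qorine forms (Rx 1).
ornine and qorine present → elmate forms (Rx 9).
sabine would need uleate and falane (Rx 3), but falane never forms. No rule produces falane, and it is not given. galol would need lioate, ornine, and falol (Rx 7), but falol never forms.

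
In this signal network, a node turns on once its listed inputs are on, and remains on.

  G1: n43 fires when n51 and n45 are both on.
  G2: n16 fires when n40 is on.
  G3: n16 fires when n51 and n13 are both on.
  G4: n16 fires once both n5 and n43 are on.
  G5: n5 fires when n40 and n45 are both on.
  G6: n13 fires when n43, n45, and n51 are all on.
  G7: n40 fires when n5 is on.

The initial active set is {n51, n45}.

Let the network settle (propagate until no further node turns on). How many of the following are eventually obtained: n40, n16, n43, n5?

n51 and n45 are on, so n43 fires (G1).
n43, n45, and n51 are on, so n13 fires (G6).
n51 and n13 are on, so n16 fires (G3).
n40 would need n5 (G7), but n5 never turns on.
n16: reached.
n43: reached.
n5 would need n40 and n45 (G5), but n40 never turns on.
Reached: n16 and n43 — 2 of the 4.

2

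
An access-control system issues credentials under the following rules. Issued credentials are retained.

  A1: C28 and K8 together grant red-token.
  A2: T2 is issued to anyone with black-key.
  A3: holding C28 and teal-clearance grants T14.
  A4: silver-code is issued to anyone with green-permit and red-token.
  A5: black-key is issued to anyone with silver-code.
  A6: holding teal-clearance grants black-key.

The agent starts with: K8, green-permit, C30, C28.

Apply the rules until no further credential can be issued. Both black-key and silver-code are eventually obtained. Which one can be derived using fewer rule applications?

silver-code: Holding C28 and K8 grants red-token (A1). Holding green-permit and red-token grants silver-code (A4). [2 rule applications]
black-key: Holding C28 and K8 grants red-token (A1). Holding green-permit and red-token grants silver-code (A4). Holding silver-code grants black-key (A5). [3 rule applications]
silver-code needs fewer.

silver-code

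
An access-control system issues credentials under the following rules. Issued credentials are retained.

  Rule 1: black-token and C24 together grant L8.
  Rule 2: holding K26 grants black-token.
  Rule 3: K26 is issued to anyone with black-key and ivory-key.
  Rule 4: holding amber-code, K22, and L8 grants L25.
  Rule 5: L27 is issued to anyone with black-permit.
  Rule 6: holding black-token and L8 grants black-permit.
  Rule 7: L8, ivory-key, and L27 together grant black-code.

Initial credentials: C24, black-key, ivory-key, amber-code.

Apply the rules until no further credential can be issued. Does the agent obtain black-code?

Holding black-key and ivory-key grants K26 (Rule 3).
Holding K26 grants black-token (Rule 2).
Holding black-token and C24 grants L8 (Rule 1).
Holding black-token and L8 grants black-permit (Rule 6).
Holding black-permit grants L27 (Rule 5).
Holding L8, ivory-key, and L27 grants black-code (Rule 7).

Yes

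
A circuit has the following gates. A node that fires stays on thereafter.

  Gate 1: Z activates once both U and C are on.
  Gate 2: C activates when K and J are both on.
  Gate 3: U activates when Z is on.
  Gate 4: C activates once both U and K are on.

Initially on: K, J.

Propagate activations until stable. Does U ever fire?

No

U would need Z (Gate 3), but Z never turns on.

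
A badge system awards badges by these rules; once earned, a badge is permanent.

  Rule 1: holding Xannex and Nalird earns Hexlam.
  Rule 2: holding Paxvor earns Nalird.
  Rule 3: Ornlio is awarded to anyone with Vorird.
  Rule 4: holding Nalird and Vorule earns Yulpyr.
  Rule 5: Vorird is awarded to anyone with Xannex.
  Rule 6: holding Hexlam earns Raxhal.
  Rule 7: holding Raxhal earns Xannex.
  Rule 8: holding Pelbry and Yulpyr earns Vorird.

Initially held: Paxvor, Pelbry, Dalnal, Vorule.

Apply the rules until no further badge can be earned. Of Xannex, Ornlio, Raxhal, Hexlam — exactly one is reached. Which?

Ornlio

With Paxvor, Nalird is earned (Rule 2).
With Nalird and Vorule, Yulpyr is earned (Rule 4).
With Pelbry and Yulpyr, Vorird is earned (Rule 8).
With Vorird, Ornlio is earned (Rule 3).
Hexlam would need Xannex and Nalird (Rule 1), but Xannex is never earned. Xannex would need Raxhal (Rule 7), but Raxhal is never earned. Raxhal would need Hexlam (Rule 6), but Hexlam is never earned.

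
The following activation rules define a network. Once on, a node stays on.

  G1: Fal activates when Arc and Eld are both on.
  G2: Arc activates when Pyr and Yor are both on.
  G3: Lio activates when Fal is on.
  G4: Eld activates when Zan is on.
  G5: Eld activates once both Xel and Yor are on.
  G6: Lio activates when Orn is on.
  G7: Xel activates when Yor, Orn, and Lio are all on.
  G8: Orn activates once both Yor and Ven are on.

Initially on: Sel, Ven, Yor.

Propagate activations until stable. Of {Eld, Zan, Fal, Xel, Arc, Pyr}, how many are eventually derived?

G8: Yor and Ven on → Orn on.
Orn is on, so Lio activates (G6).
G7: Yor, Orn, and Lio on → Xel on.
G5: Xel and Yor on → Eld on.
Eld: reached.
No rule produces Zan, and it is not given.
Fal would need Arc and Eld (G1), but Arc never turns on.
Xel: reached.
Arc would need Pyr and Yor (G2), but Pyr never turns on.
No rule produces Pyr, and it is not given.
Reached: Eld and Xel — 2 of the 6.

2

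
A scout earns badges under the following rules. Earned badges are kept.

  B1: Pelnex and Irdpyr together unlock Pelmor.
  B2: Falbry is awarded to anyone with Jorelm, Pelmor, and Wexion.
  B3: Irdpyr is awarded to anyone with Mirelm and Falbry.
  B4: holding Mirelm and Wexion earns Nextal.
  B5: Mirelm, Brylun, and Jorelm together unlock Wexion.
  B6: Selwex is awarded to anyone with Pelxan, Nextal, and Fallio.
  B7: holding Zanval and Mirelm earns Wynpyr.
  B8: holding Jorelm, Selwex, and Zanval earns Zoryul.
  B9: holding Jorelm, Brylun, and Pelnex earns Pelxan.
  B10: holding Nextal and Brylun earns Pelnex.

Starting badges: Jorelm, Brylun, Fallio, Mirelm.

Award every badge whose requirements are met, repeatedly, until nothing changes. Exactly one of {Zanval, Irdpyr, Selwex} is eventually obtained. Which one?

Selwex

With Mirelm, Brylun, and Jorelm, Wexion is earned (B5).
With Mirelm and Wexion, Nextal is earned (B4).
With Nextal and Brylun, Pelnex is earned (B10).
With Jorelm, Brylun, and Pelnex, Pelxan is earned (B9).
With Pelxan, Nextal, and Fallio, Selwex is earned (B6).
No rule produces Zanval, and it is not given. Irdpyr would need Mirelm and Falbry (B3), but Falbry is never earned.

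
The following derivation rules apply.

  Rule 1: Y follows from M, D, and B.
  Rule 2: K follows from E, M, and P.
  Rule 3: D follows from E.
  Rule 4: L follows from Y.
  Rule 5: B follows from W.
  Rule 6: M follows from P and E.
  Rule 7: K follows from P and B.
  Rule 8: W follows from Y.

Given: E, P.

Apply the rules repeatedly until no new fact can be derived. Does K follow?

Yes

P and E hold, so M follows (Rule 6).
From E, M, and P, Rule 2 gives K.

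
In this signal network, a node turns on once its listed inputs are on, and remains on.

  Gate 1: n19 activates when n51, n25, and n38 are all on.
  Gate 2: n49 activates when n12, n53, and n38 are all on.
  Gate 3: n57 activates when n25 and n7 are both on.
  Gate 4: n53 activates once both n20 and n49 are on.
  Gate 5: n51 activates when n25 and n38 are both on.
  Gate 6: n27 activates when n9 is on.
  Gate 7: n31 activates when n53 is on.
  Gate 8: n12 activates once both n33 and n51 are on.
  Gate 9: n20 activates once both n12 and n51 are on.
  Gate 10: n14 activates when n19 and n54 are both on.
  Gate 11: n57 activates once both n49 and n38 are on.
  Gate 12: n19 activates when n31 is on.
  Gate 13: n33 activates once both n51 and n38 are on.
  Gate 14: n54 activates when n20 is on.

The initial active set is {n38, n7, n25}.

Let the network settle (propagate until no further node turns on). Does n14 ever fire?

Yes

Gate 5: n25 and n38 on → n51 on.
n51 and n38 are on, so n33 activates (Gate 13).
Gate 1: n51, n25, and n38 on → n19 on.
n33 and n51 are on, so n12 activates (Gate 8).
n12 and n51 are on, so n20 activates (Gate 9).
Gate 14: n20 on → n54 on.
n19 and n54 are on, so n14 activates (Gate 10).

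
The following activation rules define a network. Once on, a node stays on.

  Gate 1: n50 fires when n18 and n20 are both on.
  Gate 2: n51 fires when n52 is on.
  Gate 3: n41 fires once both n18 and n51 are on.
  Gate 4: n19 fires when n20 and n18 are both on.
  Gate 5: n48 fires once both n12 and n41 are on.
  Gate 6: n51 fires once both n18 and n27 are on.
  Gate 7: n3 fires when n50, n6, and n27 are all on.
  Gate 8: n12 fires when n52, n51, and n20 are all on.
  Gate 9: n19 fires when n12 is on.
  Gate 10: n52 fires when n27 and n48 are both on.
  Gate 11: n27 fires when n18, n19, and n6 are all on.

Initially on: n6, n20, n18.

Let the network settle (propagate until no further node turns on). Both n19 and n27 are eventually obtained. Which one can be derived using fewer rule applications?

n19

n19: Gate 4: n20 and n18 on → n19 on. [1 rule application]
n27: Gate 4: n20 and n18 on → n19 on. n18, n19, and n6 are on, so n27 fires (Gate 11). [2 rule applications]
n19 needs fewer.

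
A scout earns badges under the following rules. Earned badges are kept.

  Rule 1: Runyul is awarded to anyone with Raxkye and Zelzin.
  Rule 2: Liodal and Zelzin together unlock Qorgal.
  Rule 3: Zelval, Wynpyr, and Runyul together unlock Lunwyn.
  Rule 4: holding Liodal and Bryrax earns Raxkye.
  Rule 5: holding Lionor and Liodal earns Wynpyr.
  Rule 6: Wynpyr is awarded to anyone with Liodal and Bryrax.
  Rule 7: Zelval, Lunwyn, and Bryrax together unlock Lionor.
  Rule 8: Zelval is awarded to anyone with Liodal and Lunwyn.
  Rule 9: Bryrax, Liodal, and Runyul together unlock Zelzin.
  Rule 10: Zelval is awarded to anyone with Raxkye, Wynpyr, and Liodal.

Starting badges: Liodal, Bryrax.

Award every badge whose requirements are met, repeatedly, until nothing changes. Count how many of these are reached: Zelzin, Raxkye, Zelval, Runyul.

2

With Liodal and Bryrax, Raxkye is earned (Rule 4).
With Liodal and Bryrax, Wynpyr is earned (Rule 6).
With Raxkye, Wynpyr, and Liodal, Zelval is earned (Rule 10).
Zelzin would need Bryrax, Liodal, and Runyul (Rule 9), but Runyul is never earned.
Raxkye: reached.
Zelval: reached.
Runyul would need Raxkye and Zelzin (Rule 1), but Zelzin is never earned.
Reached: Raxkye and Zelval — 2 of the 4.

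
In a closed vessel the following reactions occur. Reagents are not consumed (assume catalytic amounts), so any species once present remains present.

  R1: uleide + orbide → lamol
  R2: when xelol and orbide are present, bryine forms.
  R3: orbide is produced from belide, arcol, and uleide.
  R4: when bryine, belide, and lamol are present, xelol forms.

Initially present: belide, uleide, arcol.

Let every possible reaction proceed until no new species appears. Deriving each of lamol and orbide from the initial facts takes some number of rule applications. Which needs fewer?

orbide

orbide: belide, arcol, and uleide present → orbide forms (R3). [1 rule application]
lamol: belide, arcol, and uleide present → orbide forms (R3). uleide and orbide present → lamol forms (R1). [2 rule applications]
orbide needs fewer.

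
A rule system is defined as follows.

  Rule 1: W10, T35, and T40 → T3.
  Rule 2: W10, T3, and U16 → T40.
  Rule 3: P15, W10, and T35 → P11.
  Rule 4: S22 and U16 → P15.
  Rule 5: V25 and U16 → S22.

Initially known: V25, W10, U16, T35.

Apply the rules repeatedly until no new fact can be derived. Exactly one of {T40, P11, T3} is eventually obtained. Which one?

P11

V25 and U16 hold, so S22 follows (Rule 5).
From S22 and U16, Rule 4 gives P15.
From P15, W10, and T35, Rule 3 gives P11.
T3 would need W10, T35, and T40 (Rule 1), but T40 is never established. T40 would need W10, T3, and U16 (Rule 2), but T3 is never established.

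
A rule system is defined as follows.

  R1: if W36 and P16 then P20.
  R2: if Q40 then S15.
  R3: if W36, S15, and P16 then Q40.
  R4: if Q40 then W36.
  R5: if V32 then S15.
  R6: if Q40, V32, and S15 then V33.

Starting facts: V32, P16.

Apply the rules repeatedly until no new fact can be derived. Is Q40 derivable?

No

Q40 would need W36, S15, and P16 (R3), but W36 is never established.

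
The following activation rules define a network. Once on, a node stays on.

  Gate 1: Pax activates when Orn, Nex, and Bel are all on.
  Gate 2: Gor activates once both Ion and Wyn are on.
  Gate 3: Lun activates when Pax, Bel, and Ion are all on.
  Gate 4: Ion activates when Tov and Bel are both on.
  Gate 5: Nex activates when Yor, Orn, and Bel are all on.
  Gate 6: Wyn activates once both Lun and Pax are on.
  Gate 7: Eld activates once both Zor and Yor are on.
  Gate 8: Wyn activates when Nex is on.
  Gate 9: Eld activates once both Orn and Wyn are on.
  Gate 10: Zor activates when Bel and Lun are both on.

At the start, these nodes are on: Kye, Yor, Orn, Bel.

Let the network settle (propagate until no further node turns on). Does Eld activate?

Yes

Yor, Orn, and Bel are on, so Nex activates (Gate 5).
Gate 8: Nex on → Wyn on.
Gate 9: Orn and Wyn on → Eld on.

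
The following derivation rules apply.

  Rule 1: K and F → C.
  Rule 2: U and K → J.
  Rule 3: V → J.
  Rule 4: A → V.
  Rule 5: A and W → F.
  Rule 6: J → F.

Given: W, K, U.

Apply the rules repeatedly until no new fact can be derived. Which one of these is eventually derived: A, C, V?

C

U and K hold, so J follows (Rule 2).
From J, Rule 6 gives F.
K and F hold, so C follows (Rule 1).
No rule produces A, and it is not given. V would need A (Rule 4), but A is never established.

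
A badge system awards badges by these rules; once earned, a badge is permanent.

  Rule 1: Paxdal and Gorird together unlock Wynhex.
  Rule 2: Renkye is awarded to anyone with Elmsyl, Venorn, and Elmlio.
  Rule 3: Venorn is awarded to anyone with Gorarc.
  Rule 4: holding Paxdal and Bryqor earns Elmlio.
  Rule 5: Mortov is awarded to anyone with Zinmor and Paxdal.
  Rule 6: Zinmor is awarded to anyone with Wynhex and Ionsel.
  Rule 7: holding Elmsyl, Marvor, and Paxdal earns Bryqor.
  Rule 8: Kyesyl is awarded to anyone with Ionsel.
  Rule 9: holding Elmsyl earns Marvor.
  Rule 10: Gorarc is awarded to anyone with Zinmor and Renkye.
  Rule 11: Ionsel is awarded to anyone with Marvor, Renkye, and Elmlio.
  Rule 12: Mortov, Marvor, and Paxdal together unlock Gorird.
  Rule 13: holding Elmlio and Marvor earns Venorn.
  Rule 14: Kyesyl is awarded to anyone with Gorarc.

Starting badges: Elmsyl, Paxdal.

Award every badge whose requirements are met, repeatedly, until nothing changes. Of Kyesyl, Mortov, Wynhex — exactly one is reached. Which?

Kyesyl

With Elmsyl, Marvor is earned (Rule 9).
With Elmsyl, Marvor, and Paxdal, Bryqor is earned (Rule 7).
With Paxdal and Bryqor, Elmlio is earned (Rule 4).
With Elmlio and Marvor, Venorn is earned (Rule 13).
With Elmsyl, Venorn, and Elmlio, Renkye is earned (Rule 2).
With Marvor, Renkye, and Elmlio, Ionsel is earned (Rule 11).
With Ionsel, Kyesyl is earned (Rule 8).
Wynhex would need Paxdal and Gorird (Rule 1), but Gorird is never earned. Mortov would need Zinmor and Paxdal (Rule 5), but Zinmor is never earned.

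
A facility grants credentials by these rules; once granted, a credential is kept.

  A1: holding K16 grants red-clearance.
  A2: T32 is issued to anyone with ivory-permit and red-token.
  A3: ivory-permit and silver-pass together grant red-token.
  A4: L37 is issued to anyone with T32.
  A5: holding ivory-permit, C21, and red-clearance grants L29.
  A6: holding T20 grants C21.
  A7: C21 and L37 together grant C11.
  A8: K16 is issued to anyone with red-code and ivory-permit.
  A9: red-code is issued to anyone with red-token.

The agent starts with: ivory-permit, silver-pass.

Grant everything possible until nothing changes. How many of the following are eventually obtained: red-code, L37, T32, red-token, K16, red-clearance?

Holding ivory-permit and silver-pass grants red-token (A3).
Holding ivory-permit and red-token grants T32 (A2).
Holding red-token grants red-code (A9).
Holding red-code and ivory-permit grants K16 (A8).
Holding T32 grants L37 (A4).
Holding K16 grants red-clearance (A1).
red-code: reached.
L37: reached.
T32: reached.
red-token: reached.
K16: reached.
red-clearance: reached.
All 6 are reached.

6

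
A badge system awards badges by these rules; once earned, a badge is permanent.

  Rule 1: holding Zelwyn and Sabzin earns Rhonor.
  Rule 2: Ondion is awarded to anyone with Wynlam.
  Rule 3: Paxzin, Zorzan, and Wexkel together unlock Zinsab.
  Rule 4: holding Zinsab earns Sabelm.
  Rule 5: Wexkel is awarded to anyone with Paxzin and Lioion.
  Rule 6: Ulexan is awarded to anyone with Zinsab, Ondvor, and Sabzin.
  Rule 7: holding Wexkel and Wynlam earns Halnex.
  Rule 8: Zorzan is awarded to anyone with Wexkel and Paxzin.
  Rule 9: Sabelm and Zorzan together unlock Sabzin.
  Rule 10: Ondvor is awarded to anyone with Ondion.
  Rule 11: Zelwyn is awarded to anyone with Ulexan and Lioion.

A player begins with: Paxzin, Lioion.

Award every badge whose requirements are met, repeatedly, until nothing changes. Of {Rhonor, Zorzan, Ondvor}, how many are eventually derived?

1

With Paxzin and Lioion, Wexkel is earned (Rule 5).
With Wexkel and Paxzin, Zorzan is earned (Rule 8).
Rhonor would need Zelwyn and Sabzin (Rule 1), but Zelwyn is never earned.
Zorzan: reached.
Ondvor would need Ondion (Rule 10), but Ondion is never earned.
Reached: Zorzan — 1 of the 3.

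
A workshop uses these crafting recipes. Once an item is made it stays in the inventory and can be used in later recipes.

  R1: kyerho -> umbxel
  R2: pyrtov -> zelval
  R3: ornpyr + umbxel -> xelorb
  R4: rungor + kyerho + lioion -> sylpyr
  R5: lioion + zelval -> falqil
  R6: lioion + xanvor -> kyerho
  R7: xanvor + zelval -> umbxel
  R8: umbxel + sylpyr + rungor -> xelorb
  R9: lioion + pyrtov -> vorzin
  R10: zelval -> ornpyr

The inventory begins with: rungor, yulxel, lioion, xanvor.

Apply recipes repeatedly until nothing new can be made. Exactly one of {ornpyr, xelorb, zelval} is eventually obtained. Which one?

xelorb

lioion + xanvor -> kyerho (R6).
Using R1, kyerho makes umbxel.
Using R4, rungor, kyerho, and lioion make sylpyr.
umbxel + sylpyr + rungor -> xelorb (R8).
zelval would need pyrtov (R2), but pyrtov is never obtained. ornpyr would need zelval (R10), but zelval is never obtained.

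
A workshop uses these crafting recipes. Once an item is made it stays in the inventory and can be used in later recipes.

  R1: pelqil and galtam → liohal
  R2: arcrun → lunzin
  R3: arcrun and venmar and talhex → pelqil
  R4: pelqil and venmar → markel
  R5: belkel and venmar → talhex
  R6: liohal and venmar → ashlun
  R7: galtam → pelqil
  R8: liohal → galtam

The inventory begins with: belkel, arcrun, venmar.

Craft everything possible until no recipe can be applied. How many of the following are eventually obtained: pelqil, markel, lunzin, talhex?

4

Using R5, belkel and venmar make talhex.
arcrun → lunzin (R2).
arcrun and venmar and talhex → pelqil (R3).
pelqil and venmar → markel (R4).
pelqil: reached.
markel: reached.
lunzin: reached.
talhex: reached.
All 4 are reached.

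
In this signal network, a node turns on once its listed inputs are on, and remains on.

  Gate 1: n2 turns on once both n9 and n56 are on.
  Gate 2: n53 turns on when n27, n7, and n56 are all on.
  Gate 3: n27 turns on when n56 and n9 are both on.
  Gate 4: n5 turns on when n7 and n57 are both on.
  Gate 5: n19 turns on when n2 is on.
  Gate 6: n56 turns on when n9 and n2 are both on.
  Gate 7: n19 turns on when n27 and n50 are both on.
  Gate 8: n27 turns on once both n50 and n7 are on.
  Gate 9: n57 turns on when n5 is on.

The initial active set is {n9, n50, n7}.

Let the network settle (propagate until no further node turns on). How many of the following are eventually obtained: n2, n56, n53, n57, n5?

0

n2 would need n9 and n56 (Gate 1), but n56 never turns on.
n56 would need n9 and n2 (Gate 6), but n2 never turns on.
n53 would need n27, n7, and n56 (Gate 2), but n56 never turns on.
n57 would need n5 (Gate 9), but n5 never turns on.
n5 would need n7 and n57 (Gate 4), but n57 never turns on.
None of the 5 are reached.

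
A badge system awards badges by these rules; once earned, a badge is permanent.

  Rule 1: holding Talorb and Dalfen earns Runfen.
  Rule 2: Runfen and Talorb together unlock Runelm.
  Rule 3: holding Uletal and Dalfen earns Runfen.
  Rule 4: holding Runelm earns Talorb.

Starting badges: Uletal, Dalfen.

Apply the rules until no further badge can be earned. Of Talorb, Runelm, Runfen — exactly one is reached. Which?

With Uletal and Dalfen, Runfen is earned (Rule 3).
Runelm would need Runfen and Talorb (Rule 2), but Talorb is never earned. Talorb would need Runelm (Rule 4), but Runelm is never earned.

Runfen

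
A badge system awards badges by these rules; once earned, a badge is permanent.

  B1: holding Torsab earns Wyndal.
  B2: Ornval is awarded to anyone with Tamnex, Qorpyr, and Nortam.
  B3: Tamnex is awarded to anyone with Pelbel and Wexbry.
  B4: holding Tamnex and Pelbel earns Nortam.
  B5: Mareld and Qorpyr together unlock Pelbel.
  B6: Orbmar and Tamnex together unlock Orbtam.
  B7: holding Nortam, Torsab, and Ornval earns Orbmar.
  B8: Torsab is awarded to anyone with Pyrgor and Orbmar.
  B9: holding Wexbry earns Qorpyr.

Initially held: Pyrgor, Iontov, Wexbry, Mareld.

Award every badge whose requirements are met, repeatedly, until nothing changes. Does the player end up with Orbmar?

Orbmar would need Nortam, Torsab, and Ornval (B7), but Torsab is never earned.

No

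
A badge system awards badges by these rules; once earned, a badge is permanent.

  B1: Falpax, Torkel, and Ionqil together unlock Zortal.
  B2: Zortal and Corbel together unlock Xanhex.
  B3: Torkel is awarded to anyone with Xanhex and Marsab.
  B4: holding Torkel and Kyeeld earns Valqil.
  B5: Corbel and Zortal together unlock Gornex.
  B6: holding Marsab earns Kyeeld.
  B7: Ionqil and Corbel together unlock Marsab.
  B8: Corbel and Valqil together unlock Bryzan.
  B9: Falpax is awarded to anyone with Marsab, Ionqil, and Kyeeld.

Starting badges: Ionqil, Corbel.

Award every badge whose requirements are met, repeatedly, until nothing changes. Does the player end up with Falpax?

With Ionqil and Corbel, Marsab is earned (B7).
With Marsab, Kyeeld is earned (B6).
With Marsab, Ionqil, and Kyeeld, Falpax is earned (B9).

Yes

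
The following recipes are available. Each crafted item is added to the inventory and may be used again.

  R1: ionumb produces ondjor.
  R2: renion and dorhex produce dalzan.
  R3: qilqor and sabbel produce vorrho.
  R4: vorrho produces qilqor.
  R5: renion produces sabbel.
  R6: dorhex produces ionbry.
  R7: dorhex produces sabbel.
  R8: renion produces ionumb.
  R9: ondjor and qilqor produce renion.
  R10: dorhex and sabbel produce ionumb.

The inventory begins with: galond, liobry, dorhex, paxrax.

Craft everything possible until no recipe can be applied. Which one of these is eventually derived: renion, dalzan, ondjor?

ondjor

Using R7, dorhex makes sabbel.
Using R10, dorhex and sabbel make ionumb.
ionumb → ondjor (R1).
dalzan would need renion and dorhex (R2), but renion is never obtained. renion would need ondjor and qilqor (R9), but qilqor is never obtained.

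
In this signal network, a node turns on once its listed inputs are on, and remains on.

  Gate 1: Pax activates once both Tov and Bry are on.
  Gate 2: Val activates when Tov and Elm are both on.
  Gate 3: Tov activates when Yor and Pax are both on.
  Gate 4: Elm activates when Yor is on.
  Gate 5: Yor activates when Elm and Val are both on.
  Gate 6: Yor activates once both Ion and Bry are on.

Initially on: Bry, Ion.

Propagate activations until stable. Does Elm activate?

Ion and Bry are on, so Yor activates (Gate 6).
Gate 4: Yor on → Elm on.

Yes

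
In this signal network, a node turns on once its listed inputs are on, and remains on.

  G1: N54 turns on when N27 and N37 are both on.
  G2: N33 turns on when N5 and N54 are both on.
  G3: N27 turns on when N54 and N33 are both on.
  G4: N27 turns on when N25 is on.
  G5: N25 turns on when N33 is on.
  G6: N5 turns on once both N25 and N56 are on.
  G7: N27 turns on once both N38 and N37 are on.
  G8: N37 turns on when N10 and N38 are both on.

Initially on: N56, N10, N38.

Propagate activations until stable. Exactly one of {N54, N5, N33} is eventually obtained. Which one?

N10 and N38 are on, so N37 turns on (G8).
G7: N38 and N37 on → N27 on.
N27 and N37 are on, so N54 turns on (G1).
N33 would need N5 and N54 (G2), but N5 never turns on. N5 would need N25 and N56 (G6), but N25 never turns on.

N54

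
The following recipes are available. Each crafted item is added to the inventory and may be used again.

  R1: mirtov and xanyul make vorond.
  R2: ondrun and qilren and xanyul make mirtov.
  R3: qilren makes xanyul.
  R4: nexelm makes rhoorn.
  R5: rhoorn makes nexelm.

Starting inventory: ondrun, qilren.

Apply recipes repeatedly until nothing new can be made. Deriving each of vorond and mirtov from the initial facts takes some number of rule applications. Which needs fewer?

mirtov: Using R3, qilren makes xanyul. Using R2, ondrun, qilren, and xanyul make mirtov. [2 rule applications]
vorond: Using R3, qilren makes xanyul. Using R2, ondrun, qilren, and xanyul make mirtov. Using R1, mirtov and xanyul make vorond. [3 rule applications]
mirtov needs fewer.

mirtov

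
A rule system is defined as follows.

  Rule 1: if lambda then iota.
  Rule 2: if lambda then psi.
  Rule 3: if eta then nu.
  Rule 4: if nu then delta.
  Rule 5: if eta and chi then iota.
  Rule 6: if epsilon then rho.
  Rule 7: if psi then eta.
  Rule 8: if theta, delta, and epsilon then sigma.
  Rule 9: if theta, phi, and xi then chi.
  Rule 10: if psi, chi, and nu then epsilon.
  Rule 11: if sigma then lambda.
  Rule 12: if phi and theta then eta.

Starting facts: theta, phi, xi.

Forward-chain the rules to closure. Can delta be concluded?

From phi and theta, Rule 12 gives eta.
From eta, Rule 3 gives nu.
From nu, Rule 4 gives delta.

Yes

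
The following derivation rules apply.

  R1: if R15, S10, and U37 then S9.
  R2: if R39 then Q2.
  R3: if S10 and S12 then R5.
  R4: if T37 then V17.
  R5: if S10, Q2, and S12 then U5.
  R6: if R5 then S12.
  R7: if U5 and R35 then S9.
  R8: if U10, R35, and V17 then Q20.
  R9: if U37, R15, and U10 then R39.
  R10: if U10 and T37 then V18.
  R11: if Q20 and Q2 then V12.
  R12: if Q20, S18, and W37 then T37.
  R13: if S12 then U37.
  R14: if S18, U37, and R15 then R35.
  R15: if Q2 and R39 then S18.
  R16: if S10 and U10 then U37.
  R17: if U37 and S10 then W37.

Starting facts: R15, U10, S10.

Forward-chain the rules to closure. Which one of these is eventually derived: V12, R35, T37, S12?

S10 and U10 hold, so U37 follows (R16).
From U37, R15, and U10, R9 gives R39.
From R39, R2 gives Q2.
Q2 and R39 hold, so S18 follows (R15).
S18, U37, and R15 hold, so R35 follows (R14).
V12 would need Q20 and Q2 (R11), but Q20 is never established. S12 would need R5 (R6), but R5 is never established. T37 would need Q20, S18, and W37 (R12), but Q20 is never established.

R35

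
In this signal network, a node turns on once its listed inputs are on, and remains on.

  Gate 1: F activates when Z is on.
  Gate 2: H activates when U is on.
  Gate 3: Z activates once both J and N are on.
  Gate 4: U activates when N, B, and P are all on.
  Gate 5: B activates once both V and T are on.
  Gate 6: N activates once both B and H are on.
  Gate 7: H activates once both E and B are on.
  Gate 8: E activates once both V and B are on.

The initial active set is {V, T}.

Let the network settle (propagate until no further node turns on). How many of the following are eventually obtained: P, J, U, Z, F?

0

No rule produces P, and it is not given.
No rule produces J, and it is not given.
U would need N, B, and P (Gate 4), but P never turns on.
Z would need J and N (Gate 3), but J never turns on.
F would need Z (Gate 1), but Z never turns on.
None of the 5 are reached.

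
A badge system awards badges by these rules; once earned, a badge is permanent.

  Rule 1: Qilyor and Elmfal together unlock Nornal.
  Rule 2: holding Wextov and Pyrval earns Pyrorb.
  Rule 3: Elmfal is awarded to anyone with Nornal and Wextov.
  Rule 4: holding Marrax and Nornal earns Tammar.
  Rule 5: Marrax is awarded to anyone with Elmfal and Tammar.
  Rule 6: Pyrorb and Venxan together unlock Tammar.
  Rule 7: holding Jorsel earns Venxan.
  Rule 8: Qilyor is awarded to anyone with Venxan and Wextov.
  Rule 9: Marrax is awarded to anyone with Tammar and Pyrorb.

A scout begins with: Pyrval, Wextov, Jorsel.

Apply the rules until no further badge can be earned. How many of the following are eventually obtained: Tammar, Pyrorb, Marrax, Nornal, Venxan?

4

With Jorsel, Venxan is earned (Rule 7).
With Wextov and Pyrval, Pyrorb is earned (Rule 2).
With Pyrorb and Venxan, Tammar is earned (Rule 6).
With Tammar and Pyrorb, Marrax is earned (Rule 9).
Tammar: reached.
Pyrorb: reached.
Marrax: reached.
Nornal would need Qilyor and Elmfal (Rule 1), but Elmfal is never earned.
Venxan: reached.
Reached: Tammar, Pyrorb, Marrax, and Venxan — 4 of the 5.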